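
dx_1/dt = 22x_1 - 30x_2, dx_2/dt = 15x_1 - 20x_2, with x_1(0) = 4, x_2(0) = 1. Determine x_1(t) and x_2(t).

x_1(t) = 18e^(t)sin(3t) + 4e^(t)cos(3t), x_2(t) = 13e^(t)sin(3t) + e^(t)cos(3t)

Coefficient matrix A = [[22, -30], [15, -20]].
Characteristic polynomial det(A - λI) = λ^2 - 2λ + 10 = 0.
Eigenvalues λ = 1 ± 3i (complex conjugate pair).
For λ=1+3i: an eigenvector is (-3,-2) - i(-1,-1) = (-3 + i, -2 + i).
A real fundamental pair from Re and Im of e^((1+3i)t)v: X_1 = e^(t)(cos(3t)·(-3,-2) + sin(3t)·(-1,-1)), X_2 = e^(t)(sin(3t)·(-3,-2) - cos(3t)·(-1,-1)).
General solution: c_1X_1 + c_2X_2.
Applying x_1(0)=4, x_2(0)=1 gives c_1=-3, c_2=-5.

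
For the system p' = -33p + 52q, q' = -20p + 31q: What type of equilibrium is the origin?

stable spiral

A = [[-33,52],[-20,31]]; det(A-λI) = λ^2 + 2λ + 17.
λ = -1 ± 4i: negative real part.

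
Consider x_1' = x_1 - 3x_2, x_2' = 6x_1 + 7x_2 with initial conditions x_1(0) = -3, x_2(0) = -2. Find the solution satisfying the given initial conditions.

Coefficient matrix A = [[1, -3], [6, 7]].
Characteristic polynomial det(A - λI) = λ^2 - 8λ + 25 = 0.
Eigenvalues λ = 4 ± 3i (complex conjugate pair).
For λ=4+3i: an eigenvector is (-1,1) - i(0,-1) = (-1, 1 + i).
A real fundamental pair from Re and Im of e^((4+3i)t)v: X_1 = e^(4t)(cos(3t)·(-1,1) + sin(3t)·(0,-1)), X_2 = e^(4t)(sin(3t)·(-1,1) - cos(3t)·(0,-1)).
General solution: c_1X_1 + c_2X_2.
Applying x_1(0)=-3, x_2(0)=-2 gives c_1=3, c_2=-5.

x_1(t) = 5e^(4t)sin(3t) - 3e^(4t)cos(3t), x_2(t) = -8e^(4t)sin(3t) - 2e^(4t)cos(3t)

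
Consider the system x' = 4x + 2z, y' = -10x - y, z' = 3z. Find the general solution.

Coefficient matrix A = [[4, 0, 2], [-10, -1, 0], [0, 0, 3]].
det(A - λI) = 0 gives eigenvalues λ = 4, -1, 3.
For λ=4: eigenvector (1,-2,0).
For λ=-1: eigenvector (0,1,0).
For λ=3: eigenvector (-2,5,1).
General solution: K_1e^(4t)(1,-2,0) + K_2e^(-t)(0,1,0) + K_3e^(3t)(-2,5,1).

x(t) = K_1e^(4t) - 2K_3e^(3t), y(t) = -2K_1e^(4t) + K_2e^(-t) + 5K_3e^(3t), z(t) = K_3e^(3t)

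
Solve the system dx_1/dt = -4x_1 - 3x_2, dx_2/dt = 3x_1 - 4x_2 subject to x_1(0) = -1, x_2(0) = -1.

Coefficient matrix A = [[-4, -3], [3, -4]].
Characteristic polynomial det(A - λI) = λ^2 + 8λ + 25 = 0.
Eigenvalues λ = -4 ± 3i (complex conjugate pair).
For λ=-4+3i: an eigenvector is (0,-1) - i(1,0) = (0 - i, -1).
A real fundamental pair from Re and Im of e^((-4+3i)t)v: X_1 = e^(-4t)(cos(3t)·(0,-1) + sin(3t)·(1,0)), X_2 = e^(-4t)(sin(3t)·(0,-1) - cos(3t)·(1,0)).
General solution: K_1X_1 + K_2X_2.
Applying x_1(0)=-1, x_2(0)=-1 gives K_1=1, K_2=1.

x_1(t) = e^(-4t)sin(3t) - e^(-4t)cos(3t), x_2(t) = -e^(-4t)sin(3t) - e^(-4t)cos(3t)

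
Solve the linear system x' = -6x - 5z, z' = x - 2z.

x(t) = c_1e^(-4t)sin(t) + 2c_1e^(-4t)cos(t) + 2c_2e^(-4t)sin(t) - c_2e^(-4t)cos(t), z(t) = -c_1e^(-4t)cos(t) - c_2e^(-4t)sin(t)

Coefficient matrix A = [[-6, -5], [1, -2]].
Characteristic polynomial det(A - λI) = λ^2 + 8λ + 17 = 0.
Eigenvalues λ = -4 ± i (complex conjugate pair).
For λ=-4+i: an eigenvector is (2,-1) - i(1,0) = (2 - i, -1).
A real fundamental pair from Re and Im of e^((-4+i)t)v: X_1 = e^(-4t)(cos(t)·(2,-1) + sin(t)·(1,0)), X_2 = e^(-4t)(sin(t)·(2,-1) - cos(t)·(1,0)).
General solution: c_1X_1 + c_2X_2.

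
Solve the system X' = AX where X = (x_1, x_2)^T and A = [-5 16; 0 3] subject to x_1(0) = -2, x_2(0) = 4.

Coefficient matrix A = [[-5, 16], [0, 3]].
Characteristic polynomial det(A - λI) = λ^2 + 2λ - 15 = 0.
Eigenvalues λ = -5, 3.
For λ=-5: (A-λI) row 1 is [0, 16], so an eigenvector is (-1, 0).
For λ=3: (A-λI) row 1 is [-8, 16], so an eigenvector is (2, 1).
General solution: C_1e^(-5t)(-1,0) + C_2e^(3t)(2,1).
Applying x_1(0)=-2, x_2(0)=4 gives C_1=10, C_2=4.

x_1(t) = 8e^(3t) - 10e^(-5t), x_2(t) = 4e^(3t)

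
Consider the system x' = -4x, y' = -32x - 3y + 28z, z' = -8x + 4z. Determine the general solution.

x(t) = K_1e^(-4t), y(t) = 4K_1e^(-4t) + K_2e^(-3t) + 4K_3e^(4t), z(t) = K_1e^(-4t) + K_3e^(4t)

Coefficient matrix A = [[-4, 0, 0], [-32, -3, 28], [-8, 0, 4]].
det(A - λI) = 0 gives eigenvalues λ = -4, -3, 4.
For λ=-4: eigenvector (1,4,1).
For λ=-3: eigenvector (0,1,0).
For λ=4: eigenvector (0,4,1).
General solution: K_1e^(-4t)(1,4,1) + K_2e^(-3t)(0,1,0) + K_3e^(4t)(0,4,1).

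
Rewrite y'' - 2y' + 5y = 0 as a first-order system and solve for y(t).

Let x_1 = y, x_2 = y'. Then x_1' = x_2 and x_2' = -5x_1 + 2x_2.
A = [[0,1],[-5,2]]; det(A-λI) = λ^2 - 2λ + 5.
Eigenvalues λ = 1 ± 2i.

y(t) = C_1e^(t)cos(2t) + C_2e^(t)sin(2t)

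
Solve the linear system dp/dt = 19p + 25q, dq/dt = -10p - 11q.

Coefficient matrix A = [[19, 25], [-10, -11]].
Characteristic polynomial det(A - λI) = λ^2 - 8λ + 41 = 0.
Eigenvalues λ = 4 ± 5i (complex conjugate pair).
For λ=4+5i: an eigenvector is (2,-1) - i(1,-1) = (2 - i, -1 + i).
A real fundamental pair from Re and Im of e^((4+5i)t)v: X_1 = e^(4t)(cos(5t)·(2,-1) + sin(5t)·(1,-1)), X_2 = e^(4t)(sin(5t)·(2,-1) - cos(5t)·(1,-1)).
General solution: C_1X_1 + C_2X_2.

p(t) = C_1e^(4t)sin(5t) + 2C_1e^(4t)cos(5t) + 2C_2e^(4t)sin(5t) - C_2e^(4t)cos(5t), q(t) = -C_1e^(4t)sin(5t) - C_1e^(4t)cos(5t) - C_2e^(4t)sin(5t) + C_2e^(4t)cos(5t)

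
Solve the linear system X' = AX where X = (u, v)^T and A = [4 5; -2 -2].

Coefficient matrix A = [[4, 5], [-2, -2]].
Characteristic polynomial det(A - λI) = λ^2 - 2λ + 2 = 0.
Eigenvalues λ = 1 ± i (complex conjugate pair).
For λ=1+i: an eigenvector is (-2,1) - i(-1,1) = (-2 + i, 1 - i).
A real fundamental pair from Re and Im of e^((1+i)t)v: X_1 = e^(t)(cos(t)·(-2,1) + sin(t)·(-1,1)), X_2 = e^(t)(sin(t)·(-2,1) - cos(t)·(-1,1)).
General solution: c_1X_1 + c_2X_2.

u(t) = -c_1e^(t)sin(t) - 2c_1e^(t)cos(t) - 2c_2e^(t)sin(t) + c_2e^(t)cos(t), v(t) = c_1e^(t)sin(t) + c_1e^(t)cos(t) + c_2e^(t)sin(t) - c_2e^(t)cos(t)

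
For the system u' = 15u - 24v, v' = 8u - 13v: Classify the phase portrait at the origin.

saddle

A = [[15,-24],[8,-13]]; det(A-λI) = λ^2 - 2λ - 3.
λ = -1, 3: opposite signs.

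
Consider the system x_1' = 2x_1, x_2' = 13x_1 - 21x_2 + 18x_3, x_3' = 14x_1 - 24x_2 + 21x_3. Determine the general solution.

x_1(t) = K_1e^(2t), x_2(t) = -K_1e^(2t) - 3K_2e^(3t) + K_3e^(-3t), x_3(t) = -2K_1e^(2t) - 4K_2e^(3t) + K_3e^(-3t)

Coefficient matrix A = [[2, 0, 0], [13, -21, 18], [14, -24, 21]].
det(A - λI) = 0 gives eigenvalues λ = 2, 3, -3.
For λ=2: eigenvector (1,-1,-2).
For λ=3: eigenvector (0,-3,-4).
For λ=-3: eigenvector (0,1,1).
General solution: K_1e^(2t)(1,-1,-2) + K_2e^(3t)(0,-3,-4) + K_3e^(-3t)(0,1,1).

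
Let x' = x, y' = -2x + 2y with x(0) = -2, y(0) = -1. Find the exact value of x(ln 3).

-6

A = [[1,0],[-2,2]]; eigenvalues λ = 1, 2.
Eigenvectors: (1,2) for λ=1, (0,1) for λ=2.
From the initial condition, c_1 = -2, c_2 = 3.
x(ln 3) = (-2)(3^1)(1) + (3)(3^2)(0) = -6.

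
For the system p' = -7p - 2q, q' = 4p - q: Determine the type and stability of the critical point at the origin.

A = [[-7,-2],[4,-1]]; det(A-λI) = λ^2 + 8λ + 15.
λ = -5, -3: both negative.

stable node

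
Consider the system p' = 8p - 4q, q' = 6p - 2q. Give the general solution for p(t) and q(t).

Coefficient matrix A = [[8, -4], [6, -2]].
Characteristic polynomial det(A - λI) = λ^2 - 6λ + 8 = 0.
Eigenvalues λ = 4, 2.
For λ=4: (A-λI) row 1 is [4, -4], so an eigenvector is (-1, -1).
For λ=2: (A-λI) row 1 is [6, -4], so an eigenvector is (-2, -3).
General solution: K_1e^(4t)(-1,-1) + K_2e^(2t)(-2,-3).

p(t) = -K_1e^(4t) - 2K_2e^(2t), q(t) = -K_1e^(4t) - 3K_2e^(2t)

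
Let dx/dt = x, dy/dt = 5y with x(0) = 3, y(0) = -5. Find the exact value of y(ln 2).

-160

A = [[1,0],[0,5]]; eigenvalues λ = 5, 1.
Eigenvectors: (0,-1) for λ=5, (1,0) for λ=1.
From the initial condition, c_1 = 5, c_2 = 3.
y(ln 2) = (5)(2^5)(-1) + (3)(2^1)(0) = -160.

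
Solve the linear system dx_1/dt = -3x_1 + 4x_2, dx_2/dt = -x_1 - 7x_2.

Coefficient matrix A = [[-3, 4], [-1, -7]].
Characteristic polynomial det(A - λI) = λ^2 + 10λ + 25 = 0.
Single eigenvalue λ = -5 with algebraic multiplicity 2.
Eigenvector v = (2,-1); generalized eigenvector w with (A-λI)w=v is (3,-1).
General solution: e^(-5t)[c_1·v + c_2·(t·v + w)].

x_1(t) = 2c_1e^(-5t) + 2c_2te^(-5t) + 3c_2e^(-5t), x_2(t) = -c_1e^(-5t) - c_2te^(-5t) - c_2e^(-5t)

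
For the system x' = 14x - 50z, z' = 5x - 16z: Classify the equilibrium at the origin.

A = [[14,-50],[5,-16]]; det(A-λI) = λ^2 + 2λ + 26.
λ = -1 ± 5i: negative real part.

stable spiral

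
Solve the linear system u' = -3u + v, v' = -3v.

u(t) = -C_1e^(-3t) - C_2te^(-3t) - 2C_2e^(-3t), v(t) = -C_2e^(-3t)

Coefficient matrix A = [[-3, 1], [0, -3]].
Characteristic polynomial det(A - λI) = λ^2 + 6λ + 9 = 0.
Single eigenvalue λ = -3 with algebraic multiplicity 2.
Eigenvector v = (-1,0); generalized eigenvector w with (A-λI)w=v is (-2,-1).
General solution: e^(-3t)[C_1·v + C_2·(t·v + w)].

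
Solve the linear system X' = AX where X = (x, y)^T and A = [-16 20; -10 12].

Coefficient matrix A = [[-16, 20], [-10, 12]].
Characteristic polynomial det(A - λI) = λ^2 + 4λ + 8 = 0.
Eigenvalues λ = -2 ± 2i (complex conjugate pair).
For λ=-2+2i: an eigenvector is (1,1) - i(3,2) = (1 - 3i, 1 - 2i).
A real fundamental pair from Re and Im of e^((-2+2i)t)v: X_1 = e^(-2t)(cos(2t)·(1,1) + sin(2t)·(3,2)), X_2 = e^(-2t)(sin(2t)·(1,1) - cos(2t)·(3,2)).
General solution: c_1X_1 + c_2X_2.

x(t) = 3c_1e^(-2t)sin(2t) + c_1e^(-2t)cos(2t) + c_2e^(-2t)sin(2t) - 3c_2e^(-2t)cos(2t), y(t) = 2c_1e^(-2t)sin(2t) + c_1e^(-2t)cos(2t) + c_2e^(-2t)sin(2t) - 2c_2e^(-2t)cos(2t)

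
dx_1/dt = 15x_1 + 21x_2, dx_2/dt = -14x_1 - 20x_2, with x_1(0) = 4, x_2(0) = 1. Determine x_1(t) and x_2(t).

Coefficient matrix A = [[15, 21], [-14, -20]].
Characteristic polynomial det(A - λI) = λ^2 + 5λ - 6 = 0.
Eigenvalues λ = -6, 1.
For λ=-6: (A-λI) row 1 is [21, 21], so an eigenvector is (-1, 1).
For λ=1: (A-λI) row 1 is [14, 21], so an eigenvector is (-3, 2).
General solution: K_1e^(-6t)(-1,1) + K_2e^(t)(-3,2).
Applying x_1(0)=4, x_2(0)=1 gives K_1=11, K_2=-5.

x_1(t) = 15e^(t) - 11e^(-6t), x_2(t) = -10e^(t) + 11e^(-6t)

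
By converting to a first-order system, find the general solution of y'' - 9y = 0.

Let x_1 = y, x_2 = y'. Then x_1' = x_2 and x_2' = 9x_1.
A = [[0,1],[9,0]]; det(A-λI) = λ^2 - 9.
Eigenvalues λ = 3, -3 with eigenvectors (1,3), (1,-3).

y(t) = C_1e^(3t) + C_2e^(-3t)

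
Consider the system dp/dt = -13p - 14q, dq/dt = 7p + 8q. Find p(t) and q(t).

Coefficient matrix A = [[-13, -14], [7, 8]].
Characteristic polynomial det(A - λI) = λ^2 + 5λ - 6 = 0.
Eigenvalues λ = 1, -6.
For λ=1: (A-λI) row 1 is [-14, -14], so an eigenvector is (1, -1).
For λ=-6: (A-λI) row 1 is [-7, -14], so an eigenvector is (2, -1).
General solution: C_1e^(t)(1,-1) + C_2e^(-6t)(2,-1).

p(t) = C_1e^(t) + 2C_2e^(-6t), q(t) = -C_1e^(t) - C_2e^(-6t)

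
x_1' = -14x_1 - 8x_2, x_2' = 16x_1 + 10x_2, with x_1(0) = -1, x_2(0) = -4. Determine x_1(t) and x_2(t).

x_1(t) = 5e^(2t) - 6e^(-6t), x_2(t) = -10e^(2t) + 6e^(-6t)

Coefficient matrix A = [[-14, -8], [16, 10]].
Characteristic polynomial det(A - λI) = λ^2 + 4λ - 12 = 0.
Eigenvalues λ = 2, -6.
For λ=2: (A-λI) row 1 is [-16, -8], so an eigenvector is (-1, 2).
For λ=-6: (A-λI) row 1 is [-8, -8], so an eigenvector is (1, -1).
General solution: K_1e^(2t)(-1,2) + K_2e^(-6t)(1,-1).
Applying x_1(0)=-1, x_2(0)=-4 gives K_1=-5, K_2=-6.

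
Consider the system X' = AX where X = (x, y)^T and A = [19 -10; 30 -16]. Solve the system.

x(t) = 2c_1e^(4t) - c_2e^(-t), y(t) = 3c_1e^(4t) - 2c_2e^(-t)

Coefficient matrix A = [[19, -10], [30, -16]].
Characteristic polynomial det(A - λI) = λ^2 - 3λ - 4 = 0.
Eigenvalues λ = 4, -1.
For λ=4: (A-λI) row 1 is [15, -10], so an eigenvector is (2, 3).
For λ=-1: (A-λI) row 1 is [20, -10], so an eigenvector is (-1, -2).
General solution: c_1e^(4t)(2,3) + c_2e^(-t)(-1,-2).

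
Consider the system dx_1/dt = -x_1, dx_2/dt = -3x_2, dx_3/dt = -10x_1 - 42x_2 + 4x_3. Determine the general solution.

x_1(t) = c_1e^(-t), x_2(t) = c_2e^(-3t), x_3(t) = 2c_1e^(-t) + 6c_2e^(-3t) + c_3e^(4t)

Coefficient matrix A = [[-1, 0, 0], [0, -3, 0], [-10, -42, 4]].
det(A - λI) = 0 gives eigenvalues λ = -1, -3, 4.
For λ=-1: eigenvector (1,0,2).
For λ=-3: eigenvector (0,1,6).
For λ=4: eigenvector (0,0,1).
General solution: c_1e^(-t)(1,0,2) + c_2e^(-3t)(0,1,6) + c_3e^(4t)(0,0,1).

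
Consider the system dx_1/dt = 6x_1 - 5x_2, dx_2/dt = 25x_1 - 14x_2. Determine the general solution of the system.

x_1(t) = K_1e^(-4t)cos(5t) + K_2e^(-4t)sin(5t), x_2(t) = K_1e^(-4t)sin(5t) + 2K_1e^(-4t)cos(5t) + 2K_2e^(-4t)sin(5t) - K_2e^(-4t)cos(5t)

Coefficient matrix A = [[6, -5], [25, -14]].
Characteristic polynomial det(A - λI) = λ^2 + 8λ + 41 = 0.
Eigenvalues λ = -4 ± 5i (complex conjugate pair).
For λ=-4+5i: an eigenvector is (1,2) - i(0,1) = (1, 2 - i).
A real fundamental pair from Re and Im of e^((-4+5i)t)v: X_1 = e^(-4t)(cos(5t)·(1,2) + sin(5t)·(0,1)), X_2 = e^(-4t)(sin(5t)·(1,2) - cos(5t)·(0,1)).
General solution: K_1X_1 + K_2X_2.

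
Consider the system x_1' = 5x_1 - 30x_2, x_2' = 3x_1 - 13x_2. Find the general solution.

x_1(t) = K_1e^(-4t)sin(3t) - 3K_1e^(-4t)cos(3t) - 3K_2e^(-4t)sin(3t) - K_2e^(-4t)cos(3t), x_2(t) = -K_1e^(-4t)cos(3t) - K_2e^(-4t)sin(3t)

Coefficient matrix A = [[5, -30], [3, -13]].
Characteristic polynomial det(A - λI) = λ^2 + 8λ + 25 = 0.
Eigenvalues λ = -4 ± 3i (complex conjugate pair).
For λ=-4+3i: an eigenvector is (-3,-1) - i(1,0) = (-3 - i, -1).
A real fundamental pair from Re and Im of e^((-4+3i)t)v: X_1 = e^(-4t)(cos(3t)·(-3,-1) + sin(3t)·(1,0)), X_2 = e^(-4t)(sin(3t)·(-3,-1) - cos(3t)·(1,0)).
General solution: K_1X_1 + K_2X_2.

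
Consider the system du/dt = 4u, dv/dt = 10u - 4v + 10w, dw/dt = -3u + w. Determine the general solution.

u(t) = c_1e^(4t), v(t) = c_2e^(-4t) + 2c_3e^(t), w(t) = -c_1e^(4t) + c_3e^(t)

Coefficient matrix A = [[4, 0, 0], [10, -4, 10], [-3, 0, 1]].
det(A - λI) = 0 gives eigenvalues λ = 4, -4, 1.
For λ=4: eigenvector (1,0,-1).
For λ=-4: eigenvector (0,1,0).
For λ=1: eigenvector (0,2,1).
General solution: c_1e^(4t)(1,0,-1) + c_2e^(-4t)(0,1,0) + c_3e^(t)(0,2,1).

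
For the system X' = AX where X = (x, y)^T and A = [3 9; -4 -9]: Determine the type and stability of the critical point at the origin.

stable improper node

A = [[3,9],[-4,-9]]; det(A-λI) = λ^2 + 6λ + 9.
repeated λ = -3 with a single eigenvector.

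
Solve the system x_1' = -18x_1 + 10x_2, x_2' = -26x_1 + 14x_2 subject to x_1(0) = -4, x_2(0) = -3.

Coefficient matrix A = [[-18, 10], [-26, 14]].
Characteristic polynomial det(A - λI) = λ^2 + 4λ + 8 = 0.
Eigenvalues λ = -2 ± 2i (complex conjugate pair).
For λ=-2+2i: an eigenvector is (2,3) - i(-1,-2) = (2 + i, 3 + 2i).
A real fundamental pair from Re and Im of e^((-2+2i)t)v: X_1 = e^(-2t)(cos(2t)·(2,3) + sin(2t)·(-1,-2)), X_2 = e^(-2t)(sin(2t)·(2,3) - cos(2t)·(-1,-2)).
General solution: c_1X_1 + c_2X_2.
Applying x_1(0)=-4, x_2(0)=-3 gives c_1=-5, c_2=6.

x_1(t) = 17e^(-2t)sin(2t) - 4e^(-2t)cos(2t), x_2(t) = 28e^(-2t)sin(2t) - 3e^(-2t)cos(2t)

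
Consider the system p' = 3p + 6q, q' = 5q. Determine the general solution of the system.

p(t) = -C_1e^(3t) - 3C_2e^(5t), q(t) = -C_2e^(5t)

Coefficient matrix A = [[3, 6], [0, 5]].
Characteristic polynomial det(A - λI) = λ^2 - 8λ + 15 = 0.
Eigenvalues λ = 3, 5.
For λ=3: (A-λI) row 1 is [0, 6], so an eigenvector is (-1, 0).
For λ=5: (A-λI) row 1 is [-2, 6], so an eigenvector is (-3, -1).
General solution: C_1e^(3t)(-1,0) + C_2e^(5t)(-3,-1).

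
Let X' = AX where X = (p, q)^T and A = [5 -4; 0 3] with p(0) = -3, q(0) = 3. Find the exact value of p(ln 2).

-240

A = [[5,-4],[0,3]]; eigenvalues λ = 5, 3.
Eigenvectors: (-1,0) for λ=5, (2,1) for λ=3.
From the initial condition, c_1 = 9, c_2 = 3.
p(ln 2) = (9)(2^5)(-1) + (3)(2^3)(2) = -240.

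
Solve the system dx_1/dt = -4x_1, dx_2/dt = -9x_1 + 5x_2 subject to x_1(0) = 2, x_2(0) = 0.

x_1(t) = 2e^(-4t), x_2(t) = -2e^(5t) + 2e^(-4t)

Coefficient matrix A = [[-4, 0], [-9, 5]].
Characteristic polynomial det(A - λI) = λ^2 - λ - 20 = 0.
Eigenvalues λ = 5, -4.
For λ=5: (A-λI) row 1 is [-9, 0], so an eigenvector is (0, -1).
For λ=-4: (A-λI) row 2 is [-9, 9], so an eigenvector is (1, 1).
General solution: c_1e^(5t)(0,-1) + c_2e^(-4t)(1,1).
Applying x_1(0)=2, x_2(0)=0 gives c_1=2, c_2=2.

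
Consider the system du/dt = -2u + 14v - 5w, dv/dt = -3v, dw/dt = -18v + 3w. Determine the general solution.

Coefficient matrix A = [[-2, 14, -5], [0, -3, 0], [0, -18, 3]].
det(A - λI) = 0 gives eigenvalues λ = -2, -3, 3.
For λ=-2: eigenvector (1,0,0).
For λ=-3: eigenvector (1,1,3).
For λ=3: eigenvector (-1,0,1).
General solution: K_1e^(-2t)(1,0,0) + K_2e^(-3t)(1,1,3) + K_3e^(3t)(-1,0,1).

u(t) = K_1e^(-2t) + K_2e^(-3t) - K_3e^(3t), v(t) = K_2e^(-3t), w(t) = 3K_2e^(-3t) + K_3e^(3t)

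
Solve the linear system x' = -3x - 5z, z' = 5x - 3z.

Coefficient matrix A = [[-3, -5], [5, -3]].
Characteristic polynomial det(A - λI) = λ^2 + 6λ + 34 = 0.
Eigenvalues λ = -3 ± 5i (complex conjugate pair).
For λ=-3+5i: an eigenvector is (0,-1) - i(1,0) = (0 - i, -1).
A real fundamental pair from Re and Im of e^((-3+5i)t)v: X_1 = e^(-3t)(cos(5t)·(0,-1) + sin(5t)·(1,0)), X_2 = e^(-3t)(sin(5t)·(0,-1) - cos(5t)·(1,0)).
General solution: K_1X_1 + K_2X_2.

x(t) = K_1e^(-3t)sin(5t) - K_2e^(-3t)cos(5t), z(t) = -K_1e^(-3t)cos(5t) - K_2e^(-3t)sin(5t)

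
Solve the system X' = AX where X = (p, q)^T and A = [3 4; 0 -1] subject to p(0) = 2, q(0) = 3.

Coefficient matrix A = [[3, 4], [0, -1]].
Characteristic polynomial det(A - λI) = λ^2 - 2λ - 3 = 0.
Eigenvalues λ = -1, 3.
For λ=-1: (A-λI) row 1 is [4, 4], so an eigenvector is (-1, 1).
For λ=3: (A-λI) row 1 is [0, 4], so an eigenvector is (-1, 0).
General solution: C_1e^(-t)(-1,1) + C_2e^(3t)(-1,0).
Applying p(0)=2, q(0)=3 gives C_1=3, C_2=-5.

p(t) = 5e^(3t) - 3e^(-t), q(t) = 3e^(-t)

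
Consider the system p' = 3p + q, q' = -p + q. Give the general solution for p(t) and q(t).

Coefficient matrix A = [[3, 1], [-1, 1]].
Characteristic polynomial det(A - λI) = λ^2 - 4λ + 4 = 0.
Single eigenvalue λ = 2 with algebraic multiplicity 2.
Eigenvector v = (-1,1); generalized eigenvector w with (A-λI)w=v is (0,-1).
General solution: e^(2t)[K_1·v + K_2·(t·v + w)].

p(t) = -K_1e^(2t) - K_2te^(2t), q(t) = K_1e^(2t) + K_2te^(2t) - K_2e^(2t)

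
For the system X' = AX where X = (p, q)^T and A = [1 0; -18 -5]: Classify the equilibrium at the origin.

saddle

A = [[1,0],[-18,-5]]; det(A-λI) = λ^2 + 4λ - 5.
λ = -5, 1: opposite signs.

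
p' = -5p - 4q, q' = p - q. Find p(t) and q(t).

Coefficient matrix A = [[-5, -4], [1, -1]].
Characteristic polynomial det(A - λI) = λ^2 + 6λ + 9 = 0.
Single eigenvalue λ = -3 with algebraic multiplicity 2.
Eigenvector v = (-2,1); generalized eigenvector w with (A-λI)w=v is (1,0).
General solution: e^(-3t)[C_1·v + C_2·(t·v + w)].

p(t) = -2C_1e^(-3t) - 2C_2te^(-3t) + C_2e^(-3t), q(t) = C_1e^(-3t) + C_2te^(-3t)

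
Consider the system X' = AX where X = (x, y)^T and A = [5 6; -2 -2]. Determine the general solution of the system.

Coefficient matrix A = [[5, 6], [-2, -2]].
Characteristic polynomial det(A - λI) = λ^2 - 3λ + 2 = 0.
Eigenvalues λ = 2, 1.
For λ=2: (A-λI) row 1 is [3, 6], so an eigenvector is (2, -1).
For λ=1: (A-λI) row 1 is [4, 6], so an eigenvector is (3, -2).
General solution: C_1e^(2t)(2,-1) + C_2e^(t)(3,-2).

x(t) = 2C_1e^(2t) + 3C_2e^(t), y(t) = -C_1e^(2t) - 2C_2e^(t)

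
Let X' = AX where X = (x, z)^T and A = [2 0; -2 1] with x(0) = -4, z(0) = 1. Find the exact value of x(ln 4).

A = [[2,0],[-2,1]]; eigenvalues λ = 1, 2.
Eigenvectors: (0,-1) for λ=1, (-1,2) for λ=2.
From the initial condition, c_1 = 7, c_2 = 4.
x(ln 4) = (7)(4^1)(0) + (4)(4^2)(-1) = -64.

-64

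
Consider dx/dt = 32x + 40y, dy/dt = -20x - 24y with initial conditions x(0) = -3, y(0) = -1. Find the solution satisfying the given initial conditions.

Coefficient matrix A = [[32, 40], [-20, -24]].
Characteristic polynomial det(A - λI) = λ^2 - 8λ + 32 = 0.
Eigenvalues λ = 4 ± 4i (complex conjugate pair).
For λ=4+4i: an eigenvector is (-1,1) - i(3,-2) = (-1 - 3i, 1 + 2i).
A real fundamental pair from Re and Im of e^((4+4i)t)v: X_1 = e^(4t)(cos(4t)·(-1,1) + sin(4t)·(3,-2)), X_2 = e^(4t)(sin(4t)·(-1,1) - cos(4t)·(3,-2)).
General solution: C_1X_1 + C_2X_2.
Applying x(0)=-3, y(0)=-1 gives C_1=-9, C_2=4.

x(t) = -31e^(4t)sin(4t) - 3e^(4t)cos(4t), y(t) = 22e^(4t)sin(4t) - e^(4t)cos(4t)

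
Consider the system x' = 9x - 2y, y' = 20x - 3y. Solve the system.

x(t) = -C_1e^(3t)sin(2t) + C_2e^(3t)cos(2t), y(t) = -3C_1e^(3t)sin(2t) + C_1e^(3t)cos(2t) + C_2e^(3t)sin(2t) + 3C_2e^(3t)cos(2t)

Coefficient matrix A = [[9, -2], [20, -3]].
Characteristic polynomial det(A - λI) = λ^2 - 6λ + 13 = 0.
Eigenvalues λ = 3 ± 2i (complex conjugate pair).
For λ=3+2i: an eigenvector is (0,1) - i(-1,-3) = (0 + i, 1 + 3i).
A real fundamental pair from Re and Im of e^((3+2i)t)v: X_1 = e^(3t)(cos(2t)·(0,1) + sin(2t)·(-1,-3)), X_2 = e^(3t)(sin(2t)·(0,1) - cos(2t)·(-1,-3)).
General solution: C_1X_1 + C_2X_2.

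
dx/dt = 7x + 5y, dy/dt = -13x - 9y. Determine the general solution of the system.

Coefficient matrix A = [[7, 5], [-13, -9]].
Characteristic polynomial det(A - λI) = λ^2 + 2λ + 2 = 0.
Eigenvalues λ = -1 ± i (complex conjugate pair).
For λ=-1+i: an eigenvector is (-2,3) - i(-1,2) = (-2 + i, 3 - 2i).
A real fundamental pair from Re and Im of e^((-1+i)t)v: X_1 = e^(-t)(cos(t)·(-2,3) + sin(t)·(-1,2)), X_2 = e^(-t)(sin(t)·(-2,3) - cos(t)·(-1,2)).
General solution: K_1X_1 + K_2X_2.

x(t) = -K_1e^(-t)sin(t) - 2K_1e^(-t)cos(t) - 2K_2e^(-t)sin(t) + K_2e^(-t)cos(t), y(t) = 2K_1e^(-t)sin(t) + 3K_1e^(-t)cos(t) + 3K_2e^(-t)sin(t) - 2K_2e^(-t)cos(t)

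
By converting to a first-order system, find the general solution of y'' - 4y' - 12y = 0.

y(t) = C_1e^(-2t) + C_2e^(6t)

Let x_1 = y, x_2 = y'. Then x_1' = x_2 and x_2' = 12x_1 + 4x_2.
A = [[0,1],[12,4]]; det(A-λI) = λ^2 - 4λ - 12.
Eigenvalues λ = -2, 6 with eigenvectors (1,-2), (1,6).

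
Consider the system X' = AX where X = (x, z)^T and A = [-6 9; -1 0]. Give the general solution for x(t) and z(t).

Coefficient matrix A = [[-6, 9], [-1, 0]].
Characteristic polynomial det(A - λI) = λ^2 + 6λ + 9 = 0.
Single eigenvalue λ = -3 with algebraic multiplicity 2.
Eigenvector v = (3,1); generalized eigenvector w with (A-λI)w=v is (-1,0).
General solution: e^(-3t)[K_1·v + K_2·(t·v + w)].

x(t) = 3K_1e^(-3t) + 3K_2te^(-3t) - K_2e^(-3t), z(t) = K_1e^(-3t) + K_2te^(-3t)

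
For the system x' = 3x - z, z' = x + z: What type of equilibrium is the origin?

unstable improper node

A = [[3,-1],[1,1]]; det(A-λI) = λ^2 - 4λ + 4.
repeated λ = 2 with a single eigenvector.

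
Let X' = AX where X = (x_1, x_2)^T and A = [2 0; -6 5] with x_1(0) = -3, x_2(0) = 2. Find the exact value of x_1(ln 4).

-48

A = [[2,0],[-6,5]]; eigenvalues λ = 5, 2.
Eigenvectors: (0,-1) for λ=5, (-1,-2) for λ=2.
From the initial condition, c_1 = -8, c_2 = 3.
x_1(ln 4) = (-8)(4^5)(0) + (3)(4^2)(-1) = -48.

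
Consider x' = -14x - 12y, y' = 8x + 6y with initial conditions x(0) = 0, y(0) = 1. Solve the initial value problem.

Coefficient matrix A = [[-14, -12], [8, 6]].
Characteristic polynomial det(A - λI) = λ^2 + 8λ + 12 = 0.
Eigenvalues λ = -2, -6.
For λ=-2: (A-λI) row 1 is [-12, -12], so an eigenvector is (-1, 1).
For λ=-6: (A-λI) row 1 is [-8, -12], so an eigenvector is (3, -2).
General solution: c_1e^(-2t)(-1,1) + c_2e^(-6t)(3,-2).
Applying x(0)=0, y(0)=1 gives c_1=3, c_2=1.

x(t) = -3e^(-2t) + 3e^(-6t), y(t) = 3e^(-2t) - 2e^(-6t)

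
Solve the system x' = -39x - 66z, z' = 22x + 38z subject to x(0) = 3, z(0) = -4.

Coefficient matrix A = [[-39, -66], [22, 38]].
Characteristic polynomial det(A - λI) = λ^2 + λ - 30 = 0.
Eigenvalues λ = -6, 5.
For λ=-6: (A-λI) row 1 is [-33, -66], so an eigenvector is (-2, 1).
For λ=5: (A-λI) row 1 is [-44, -66], so an eigenvector is (3, -2).
General solution: C_1e^(-6t)(-2,1) + C_2e^(5t)(3,-2).
Applying x(0)=3, z(0)=-4 gives C_1=6, C_2=5.

x(t) = 15e^(5t) - 12e^(-6t), z(t) = -10e^(5t) + 6e^(-6t)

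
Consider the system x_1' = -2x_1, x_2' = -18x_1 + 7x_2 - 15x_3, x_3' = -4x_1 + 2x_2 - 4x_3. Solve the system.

x_1(t) = c_1e^(-2t), x_2(t) = 2c_1e^(-2t) + 3c_2e^(2t) + 5c_3e^(t), x_3(t) = c_2e^(2t) + 2c_3e^(t)

Coefficient matrix A = [[-2, 0, 0], [-18, 7, -15], [-4, 2, -4]].
det(A - λI) = 0 gives eigenvalues λ = -2, 2, 1.
For λ=-2: eigenvector (1,2,0).
For λ=2: eigenvector (0,3,1).
For λ=1: eigenvector (0,5,2).
General solution: c_1e^(-2t)(1,2,0) + c_2e^(2t)(0,3,1) + c_3e^(t)(0,5,2).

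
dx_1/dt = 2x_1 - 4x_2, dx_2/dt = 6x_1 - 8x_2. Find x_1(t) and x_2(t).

x_1(t) = C_1e^(-2t) + 2C_2e^(-4t), x_2(t) = C_1e^(-2t) + 3C_2e^(-4t)

Coefficient matrix A = [[2, -4], [6, -8]].
Characteristic polynomial det(A - λI) = λ^2 + 6λ + 8 = 0.
Eigenvalues λ = -2, -4.
For λ=-2: (A-λI) row 1 is [4, -4], so an eigenvector is (1, 1).
For λ=-4: (A-λI) row 1 is [6, -4], so an eigenvector is (2, 3).
General solution: C_1e^(-2t)(1,1) + C_2e^(-4t)(2,3).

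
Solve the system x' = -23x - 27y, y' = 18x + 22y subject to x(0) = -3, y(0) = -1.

Coefficient matrix A = [[-23, -27], [18, 22]].
Characteristic polynomial det(A - λI) = λ^2 + λ - 20 = 0.
Eigenvalues λ = -5, 4.
For λ=-5: (A-λI) row 1 is [-18, -27], so an eigenvector is (3, -2).
For λ=4: (A-λI) row 1 is [-27, -27], so an eigenvector is (1, -1).
General solution: c_1e^(-5t)(3,-2) + c_2e^(4t)(1,-1).
Applying x(0)=-3, y(0)=-1 gives c_1=-4, c_2=9.

x(t) = 9e^(4t) - 12e^(-5t), y(t) = -9e^(4t) + 8e^(-5t)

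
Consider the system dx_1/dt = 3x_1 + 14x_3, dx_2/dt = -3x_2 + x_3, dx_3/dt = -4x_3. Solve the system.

x_1(t) = -K_1e^(3t) - 2K_3e^(-4t), x_2(t) = -K_2e^(-3t) - K_3e^(-4t), x_3(t) = K_3e^(-4t)

Coefficient matrix A = [[3, 0, 14], [0, -3, 1], [0, 0, -4]].
det(A - λI) = 0 gives eigenvalues λ = 3, -3, -4.
For λ=3: eigenvector (-1,0,0).
For λ=-3: eigenvector (0,-1,0).
For λ=-4: eigenvector (-2,-1,1).
General solution: K_1e^(3t)(-1,0,0) + K_2e^(-3t)(0,-1,0) + K_3e^(-4t)(-2,-1,1).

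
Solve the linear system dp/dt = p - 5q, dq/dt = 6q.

p(t) = K_1e^(6t) - K_2e^(t), q(t) = -K_1e^(6t)

Coefficient matrix A = [[1, -5], [0, 6]].
Characteristic polynomial det(A - λI) = λ^2 - 7λ + 6 = 0.
Eigenvalues λ = 6, 1.
For λ=6: (A-λI) row 1 is [-5, -5], so an eigenvector is (1, -1).
For λ=1: (A-λI) row 1 is [0, -5], so an eigenvector is (-1, 0).
General solution: K_1e^(6t)(1,-1) + K_2e^(t)(-1,0).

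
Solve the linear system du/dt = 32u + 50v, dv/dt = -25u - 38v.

Coefficient matrix A = [[32, 50], [-25, -38]].
Characteristic polynomial det(A - λI) = λ^2 + 6λ + 34 = 0.
Eigenvalues λ = -3 ± 5i (complex conjugate pair).
For λ=-3+5i: an eigenvector is (1,-1) - i(-3,2) = (1 + 3i, -1 - 2i).
A real fundamental pair from Re and Im of e^((-3+5i)t)v: X_1 = e^(-3t)(cos(5t)·(1,-1) + sin(5t)·(-3,2)), X_2 = e^(-3t)(sin(5t)·(1,-1) - cos(5t)·(-3,2)).
General solution: K_1X_1 + K_2X_2.

u(t) = -3K_1e^(-3t)sin(5t) + K_1e^(-3t)cos(5t) + K_2e^(-3t)sin(5t) + 3K_2e^(-3t)cos(5t), v(t) = 2K_1e^(-3t)sin(5t) - K_1e^(-3t)cos(5t) - K_2e^(-3t)sin(5t) - 2K_2e^(-3t)cos(5t)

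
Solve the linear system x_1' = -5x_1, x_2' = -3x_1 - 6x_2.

Coefficient matrix A = [[-5, 0], [-3, -6]].
Characteristic polynomial det(A - λI) = λ^2 + 11λ + 30 = 0.
Eigenvalues λ = -5, -6.
For λ=-5: (A-λI) row 2 is [-3, -1], so an eigenvector is (-1, 3).
For λ=-6: (A-λI) row 1 is [1, 0], so an eigenvector is (0, -1).
General solution: C_1e^(-5t)(-1,3) + C_2e^(-6t)(0,-1).

x_1(t) = -C_1e^(-5t), x_2(t) = 3C_1e^(-5t) - C_2e^(-6t)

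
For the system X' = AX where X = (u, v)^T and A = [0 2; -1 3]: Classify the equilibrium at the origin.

A = [[0,2],[-1,3]]; det(A-λI) = λ^2 - 3λ + 2.
λ = 1, 2: both positive.

unstable node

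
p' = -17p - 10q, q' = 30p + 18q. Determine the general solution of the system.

p(t) = 2c_1e^(-2t) + c_2e^(3t), q(t) = -3c_1e^(-2t) - 2c_2e^(3t)

Coefficient matrix A = [[-17, -10], [30, 18]].
Characteristic polynomial det(A - λI) = λ^2 - λ - 6 = 0.
Eigenvalues λ = -2, 3.
For λ=-2: (A-λI) row 1 is [-15, -10], so an eigenvector is (2, -3).
For λ=3: (A-λI) row 1 is [-20, -10], so an eigenvector is (1, -2).
General solution: c_1e^(-2t)(2,-3) + c_2e^(3t)(1,-2).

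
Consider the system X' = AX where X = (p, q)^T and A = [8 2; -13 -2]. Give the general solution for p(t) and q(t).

p(t) = C_1e^(3t)sin(t) + C_1e^(3t)cos(t) + C_2e^(3t)sin(t) - C_2e^(3t)cos(t), q(t) = -3C_1e^(3t)sin(t) - 2C_1e^(3t)cos(t) - 2C_2e^(3t)sin(t) + 3C_2e^(3t)cos(t)

Coefficient matrix A = [[8, 2], [-13, -2]].
Characteristic polynomial det(A - λI) = λ^2 - 6λ + 10 = 0.
Eigenvalues λ = 3 ± i (complex conjugate pair).
For λ=3+i: an eigenvector is (1,-2) - i(1,-3) = (1 - i, -2 + 3i).
A real fundamental pair from Re and Im of e^((3+i)t)v: X_1 = e^(3t)(cos(t)·(1,-2) + sin(t)·(1,-3)), X_2 = e^(3t)(sin(t)·(1,-2) - cos(t)·(1,-3)).
General solution: C_1X_1 + C_2X_2.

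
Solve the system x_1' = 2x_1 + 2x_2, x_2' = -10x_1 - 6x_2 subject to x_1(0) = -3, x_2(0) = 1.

x_1(t) = -5e^(-2t)sin(2t) - 3e^(-2t)cos(2t), x_2(t) = 13e^(-2t)sin(2t) + e^(-2t)cos(2t)

Coefficient matrix A = [[2, 2], [-10, -6]].
Characteristic polynomial det(A - λI) = λ^2 + 4λ + 8 = 0.
Eigenvalues λ = -2 ± 2i (complex conjugate pair).
For λ=-2+2i: an eigenvector is (1,-2) - i(0,-1) = (1, -2 + i).
A real fundamental pair from Re and Im of e^((-2+2i)t)v: X_1 = e^(-2t)(cos(2t)·(1,-2) + sin(2t)·(0,-1)), X_2 = e^(-2t)(sin(2t)·(1,-2) - cos(2t)·(0,-1)).
General solution: C_1X_1 + C_2X_2.
Applying x_1(0)=-3, x_2(0)=1 gives C_1=-3, C_2=-5.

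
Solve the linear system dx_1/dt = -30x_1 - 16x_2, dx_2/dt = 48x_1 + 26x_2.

Coefficient matrix A = [[-30, -16], [48, 26]].
Characteristic polynomial det(A - λI) = λ^2 + 4λ - 12 = 0.
Eigenvalues λ = -6, 2.
For λ=-6: (A-λI) row 1 is [-24, -16], so an eigenvector is (2, -3).
For λ=2: (A-λI) row 1 is [-32, -16], so an eigenvector is (-1, 2).
General solution: c_1e^(-6t)(2,-3) + c_2e^(2t)(-1,2).

x_1(t) = 2c_1e^(-6t) - c_2e^(2t), x_2(t) = -3c_1e^(-6t) + 2c_2e^(2t)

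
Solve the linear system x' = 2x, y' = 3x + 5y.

x(t) = c_1e^(2t), y(t) = -c_1e^(2t) - c_2e^(5t)

Coefficient matrix A = [[2, 0], [3, 5]].
Characteristic polynomial det(A - λI) = λ^2 - 7λ + 10 = 0.
Eigenvalues λ = 2, 5.
For λ=2: (A-λI) row 2 is [3, 3], so an eigenvector is (1, -1).
For λ=5: (A-λI) row 1 is [-3, 0], so an eigenvector is (0, -1).
General solution: c_1e^(2t)(1,-1) + c_2e^(5t)(0,-1).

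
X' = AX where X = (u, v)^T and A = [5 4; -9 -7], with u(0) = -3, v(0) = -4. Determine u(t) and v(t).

u(t) = -34te^(-t) - 3e^(-t), v(t) = 51te^(-t) - 4e^(-t)

Coefficient matrix A = [[5, 4], [-9, -7]].
Characteristic polynomial det(A - λI) = λ^2 + 2λ + 1 = 0.
Single eigenvalue λ = -1 with algebraic multiplicity 2.
Eigenvector v = (-2,3); generalized eigenvector w with (A-λI)w=v is (1,-2).
General solution: e^(-t)[K_1·v + K_2·(t·v + w)].
Applying u(0)=-3, v(0)=-4 gives K_1=10, K_2=17.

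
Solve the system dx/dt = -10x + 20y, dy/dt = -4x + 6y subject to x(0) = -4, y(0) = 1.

x(t) = 13e^(-2t)sin(4t) - 4e^(-2t)cos(4t), y(t) = 6e^(-2t)sin(4t) + e^(-2t)cos(4t)

Coefficient matrix A = [[-10, 20], [-4, 6]].
Characteristic polynomial det(A - λI) = λ^2 + 4λ + 20 = 0.
Eigenvalues λ = -2 ± 4i (complex conjugate pair).
For λ=-2+4i: an eigenvector is (-2,-1) - i(-1,0) = (-2 + i, -1).
A real fundamental pair from Re and Im of e^((-2+4i)t)v: X_1 = e^(-2t)(cos(4t)·(-2,-1) + sin(4t)·(-1,0)), X_2 = e^(-2t)(sin(4t)·(-2,-1) - cos(4t)·(-1,0)).
General solution: C_1X_1 + C_2X_2.
Applying x(0)=-4, y(0)=1 gives C_1=-1, C_2=-6.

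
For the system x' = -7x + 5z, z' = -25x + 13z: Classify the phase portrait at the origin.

unstable spiral

A = [[-7,5],[-25,13]]; det(A-λI) = λ^2 - 6λ + 34.
λ = 3 ± 5i: positive real part.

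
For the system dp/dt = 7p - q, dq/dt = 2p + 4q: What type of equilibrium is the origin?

A = [[7,-1],[2,4]]; det(A-λI) = λ^2 - 11λ + 30.
λ = 5, 6: both positive.

unstable node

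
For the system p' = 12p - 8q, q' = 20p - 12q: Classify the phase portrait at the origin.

center

A = [[12,-8],[20,-12]]; det(A-λI) = λ^2 + 16.
λ = 0 ± 4i: zero real part.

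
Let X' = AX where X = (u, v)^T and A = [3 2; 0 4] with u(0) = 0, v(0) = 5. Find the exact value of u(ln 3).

A = [[3,2],[0,4]]; eigenvalues λ = 3, 4.
Eigenvectors: (-1,0) for λ=3, (2,1) for λ=4.
From the initial condition, c_1 = 10, c_2 = 5.
u(ln 3) = (10)(3^3)(-1) + (5)(3^4)(2) = 540.

540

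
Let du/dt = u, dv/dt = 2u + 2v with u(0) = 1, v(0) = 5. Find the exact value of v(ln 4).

A = [[1,0],[2,2]]; eigenvalues λ = 1, 2.
Eigenvectors: (1,-2) for λ=1, (0,1) for λ=2.
From the initial condition, c_1 = 1, c_2 = 7.
v(ln 4) = (1)(4^1)(-2) + (7)(4^2)(1) = 104.

104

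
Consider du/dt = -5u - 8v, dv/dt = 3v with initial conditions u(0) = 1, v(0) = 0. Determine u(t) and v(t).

u(t) = e^(-5t), v(t) = 0

Coefficient matrix A = [[-5, -8], [0, 3]].
Characteristic polynomial det(A - λI) = λ^2 + 2λ - 15 = 0.
Eigenvalues λ = 3, -5.
For λ=3: (A-λI) row 1 is [-8, -8], so an eigenvector is (-1, 1).
For λ=-5: (A-λI) row 1 is [0, -8], so an eigenvector is (1, 0).
General solution: C_1e^(3t)(-1,1) + C_2e^(-5t)(1,0).
Applying u(0)=1, v(0)=0 gives C_1=0, C_2=1.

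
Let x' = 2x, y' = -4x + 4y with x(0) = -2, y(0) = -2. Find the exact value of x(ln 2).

-8

A = [[2,0],[-4,4]]; eigenvalues λ = 4, 2.
Eigenvectors: (0,1) for λ=4, (-1,-2) for λ=2.
From the initial condition, c_1 = 2, c_2 = 2.
x(ln 2) = (2)(2^4)(0) + (2)(2^2)(-1) = -8.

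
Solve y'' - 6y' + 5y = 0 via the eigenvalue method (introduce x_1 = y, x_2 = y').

y(t) = K_1e^(t) + K_2e^(5t)

Let x_1 = y, x_2 = y'. Then x_1' = x_2 and x_2' = -5x_1 + 6x_2.
A = [[0,1],[-5,6]]; det(A-λI) = λ^2 - 6λ + 5.
Eigenvalues λ = 1, 5 with eigenvectors (1,1), (1,5).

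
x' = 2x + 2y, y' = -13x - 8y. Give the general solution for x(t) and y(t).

x(t) = -K_1e^(-3t)sin(t) - K_1e^(-3t)cos(t) - K_2e^(-3t)sin(t) + K_2e^(-3t)cos(t), y(t) = 3K_1e^(-3t)sin(t) + 2K_1e^(-3t)cos(t) + 2K_2e^(-3t)sin(t) - 3K_2e^(-3t)cos(t)

Coefficient matrix A = [[2, 2], [-13, -8]].
Characteristic polynomial det(A - λI) = λ^2 + 6λ + 10 = 0.
Eigenvalues λ = -3 ± i (complex conjugate pair).
For λ=-3+i: an eigenvector is (-1,2) - i(-1,3) = (-1 + i, 2 - 3i).
A real fundamental pair from Re and Im of e^((-3+i)t)v: X_1 = e^(-3t)(cos(t)·(-1,2) + sin(t)·(-1,3)), X_2 = e^(-3t)(sin(t)·(-1,2) - cos(t)·(-1,3)).
General solution: K_1X_1 + K_2X_2.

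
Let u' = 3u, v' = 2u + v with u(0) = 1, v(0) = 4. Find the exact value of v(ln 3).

A = [[3,0],[2,1]]; eigenvalues λ = 1, 3.
Eigenvectors: (0,-1) for λ=1, (1,1) for λ=3.
From the initial condition, c_1 = -3, c_2 = 1.
v(ln 3) = (-3)(3^1)(-1) + (1)(3^3)(1) = 36.

36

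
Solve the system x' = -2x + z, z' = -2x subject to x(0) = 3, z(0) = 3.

x(t) = 3e^(-t)cos(t), z(t) = -3e^(-t)sin(t) + 3e^(-t)cos(t)

Coefficient matrix A = [[-2, 1], [-2, 0]].
Characteristic polynomial det(A - λI) = λ^2 + 2λ + 2 = 0.
Eigenvalues λ = -1 ± i (complex conjugate pair).
For λ=-1+i: an eigenvector is (1,1) - i(0,-1) = (1, 1 + i).
A real fundamental pair from Re and Im of e^((-1+i)t)v: X_1 = e^(-t)(cos(t)·(1,1) + sin(t)·(0,-1)), X_2 = e^(-t)(sin(t)·(1,1) - cos(t)·(0,-1)).
General solution: c_1X_1 + c_2X_2.
Applying x(0)=3, z(0)=3 gives c_1=3, c_2=0.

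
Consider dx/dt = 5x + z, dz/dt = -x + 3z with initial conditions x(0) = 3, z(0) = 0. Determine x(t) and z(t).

x(t) = 3te^(4t) + 3e^(4t), z(t) = -3te^(4t)

Coefficient matrix A = [[5, 1], [-1, 3]].
Characteristic polynomial det(A - λI) = λ^2 - 8λ + 16 = 0.
Single eigenvalue λ = 4 with algebraic multiplicity 2.
Eigenvector v = (-1,1); generalized eigenvector w with (A-λI)w=v is (0,-1).
General solution: e^(4t)[K_1·v + K_2·(t·v + w)].
Applying x(0)=3, z(0)=0 gives K_1=-3, K_2=-3.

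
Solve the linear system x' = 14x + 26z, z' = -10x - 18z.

Coefficient matrix A = [[14, 26], [-10, -18]].
Characteristic polynomial det(A - λI) = λ^2 + 4λ + 8 = 0.
Eigenvalues λ = -2 ± 2i (complex conjugate pair).
For λ=-2+2i: an eigenvector is (3,-2) - i(-2,1) = (3 + 2i, -2 - i).
A real fundamental pair from Re and Im of e^((-2+2i)t)v: X_1 = e^(-2t)(cos(2t)·(3,-2) + sin(2t)·(-2,1)), X_2 = e^(-2t)(sin(2t)·(3,-2) - cos(2t)·(-2,1)).
General solution: c_1X_1 + c_2X_2.

x(t) = -2c_1e^(-2t)sin(2t) + 3c_1e^(-2t)cos(2t) + 3c_2e^(-2t)sin(2t) + 2c_2e^(-2t)cos(2t), z(t) = c_1e^(-2t)sin(2t) - 2c_1e^(-2t)cos(2t) - 2c_2e^(-2t)sin(2t) - c_2e^(-2t)cos(2t)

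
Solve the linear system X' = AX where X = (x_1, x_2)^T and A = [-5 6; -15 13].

Coefficient matrix A = [[-5, 6], [-15, 13]].
Characteristic polynomial det(A - λI) = λ^2 - 8λ + 25 = 0.
Eigenvalues λ = 4 ± 3i (complex conjugate pair).
For λ=4+3i: an eigenvector is (-1,-2) - i(-1,-1) = (-1 + i, -2 + i).
A real fundamental pair from Re and Im of e^((4+3i)t)v: X_1 = e^(4t)(cos(3t)·(-1,-2) + sin(3t)·(-1,-1)), X_2 = e^(4t)(sin(3t)·(-1,-2) - cos(3t)·(-1,-1)).
General solution: C_1X_1 + C_2X_2.

x_1(t) = -C_1e^(4t)sin(3t) - C_1e^(4t)cos(3t) - C_2e^(4t)sin(3t) + C_2e^(4t)cos(3t), x_2(t) = -C_1e^(4t)sin(3t) - 2C_1e^(4t)cos(3t) - 2C_2e^(4t)sin(3t) + C_2e^(4t)cos(3t)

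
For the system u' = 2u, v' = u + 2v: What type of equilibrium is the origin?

A = [[2,0],[1,2]]; det(A-λI) = λ^2 - 4λ + 4.
repeated λ = 2 with a single eigenvector.

unstable improper node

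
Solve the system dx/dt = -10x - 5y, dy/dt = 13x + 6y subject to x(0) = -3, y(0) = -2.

Coefficient matrix A = [[-10, -5], [13, 6]].
Characteristic polynomial det(A - λI) = λ^2 + 4λ + 5 = 0.
Eigenvalues λ = -2 ± i (complex conjugate pair).
For λ=-2+i: an eigenvector is (-2,3) - i(1,-2) = (-2 - i, 3 + 2i).
A real fundamental pair from Re and Im of e^((-2+i)t)v: X_1 = e^(-2t)(cos(t)·(-2,3) + sin(t)·(1,-2)), X_2 = e^(-2t)(sin(t)·(-2,3) - cos(t)·(1,-2)).
General solution: K_1X_1 + K_2X_2.
Applying x(0)=-3, y(0)=-2 gives K_1=8, K_2=-13.

x(t) = 34e^(-2t)sin(t) - 3e^(-2t)cos(t), y(t) = -55e^(-2t)sin(t) - 2e^(-2t)cos(t)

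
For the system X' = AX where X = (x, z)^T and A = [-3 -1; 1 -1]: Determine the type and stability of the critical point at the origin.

A = [[-3,-1],[1,-1]]; det(A-λI) = λ^2 + 4λ + 4.
repeated λ = -2 with a single eigenvector.

stable improper node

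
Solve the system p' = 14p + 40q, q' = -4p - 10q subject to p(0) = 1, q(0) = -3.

p(t) = -27e^(2t)sin(4t) + e^(2t)cos(4t), q(t) = 8e^(2t)sin(4t) - 3e^(2t)cos(4t)

Coefficient matrix A = [[14, 40], [-4, -10]].
Characteristic polynomial det(A - λI) = λ^2 - 4λ + 20 = 0.
Eigenvalues λ = 2 ± 4i (complex conjugate pair).
For λ=2+4i: an eigenvector is (1,0) - i(3,-1) = (1 - 3i, 0 + i).
A real fundamental pair from Re and Im of e^((2+4i)t)v: X_1 = e^(2t)(cos(4t)·(1,0) + sin(4t)·(3,-1)), X_2 = e^(2t)(sin(4t)·(1,0) - cos(4t)·(3,-1)).
General solution: K_1X_1 + K_2X_2.
Applying p(0)=1, q(0)=-3 gives K_1=-8, K_2=-3.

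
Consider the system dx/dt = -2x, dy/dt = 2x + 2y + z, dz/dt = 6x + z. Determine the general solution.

Coefficient matrix A = [[-2, 0, 0], [2, 2, 1], [6, 0, 1]].
det(A - λI) = 0 gives eigenvalues λ = -2, 2, 1.
For λ=-2: eigenvector (1,0,-2).
For λ=2: eigenvector (0,1,0).
For λ=1: eigenvector (0,-1,1).
General solution: K_1e^(-2t)(1,0,-2) + K_2e^(2t)(0,1,0) + K_3e^(t)(0,-1,1).

x(t) = K_1e^(-2t), y(t) = K_2e^(2t) - K_3e^(t), z(t) = -2K_1e^(-2t) + K_3e^(t)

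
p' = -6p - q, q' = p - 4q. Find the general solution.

p(t) = K_1e^(-5t) + K_2te^(-5t) - 2K_2e^(-5t), q(t) = -K_1e^(-5t) - K_2te^(-5t) + K_2e^(-5t)

Coefficient matrix A = [[-6, -1], [1, -4]].
Characteristic polynomial det(A - λI) = λ^2 + 10λ + 25 = 0.
Single eigenvalue λ = -5 with algebraic multiplicity 2.
Eigenvector v = (1,-1); generalized eigenvector w with (A-λI)w=v is (-2,1).
General solution: e^(-5t)[K_1·v + K_2·(t·v + w)].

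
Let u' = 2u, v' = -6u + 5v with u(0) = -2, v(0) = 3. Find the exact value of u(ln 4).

A = [[2,0],[-6,5]]; eigenvalues λ = 5, 2.
Eigenvectors: (0,1) for λ=5, (-1,-2) for λ=2.
From the initial condition, c_1 = 7, c_2 = 2.
u(ln 4) = (7)(4^5)(0) + (2)(4^2)(-1) = -32.

-32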